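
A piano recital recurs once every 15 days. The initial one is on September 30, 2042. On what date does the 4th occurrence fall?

November 14, 2042

The 4th occurrence is 3 intervals after the first: 3 × 15 = 45 days after September 30, 2042.
September has 30 days — 0 days to the end of September leaves 45.
October has 31 days (14 left).
14 days into November → November 14, 2042.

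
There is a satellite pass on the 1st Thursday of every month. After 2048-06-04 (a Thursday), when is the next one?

2048-07-02

June 2048 starts on a Monday, so its 1st Thursday is 2048-06-04 (3 days in).
That is not after 2048-06-04, so look at July 2048.
July 2048 starts on a Wednesday, so its 1st Thursday is 2048-07-02 (1 day in).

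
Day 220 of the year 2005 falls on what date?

Aug 8, 2005

Jan has 31 days (220 − 31 = 189 remain).
Feb has 28 days (189 − 28 = 161 remain).
Mar has 31 days (161 − 31 = 130 remain).
Apr has 30 days (130 − 30 = 100 remain).
May has 31 days (100 − 31 = 69 remain).
Jun has 30 days (69 − 30 = 39 remain).
Jul has 31 days (39 − 31 = 8 remain).
8 into Aug → Aug 8.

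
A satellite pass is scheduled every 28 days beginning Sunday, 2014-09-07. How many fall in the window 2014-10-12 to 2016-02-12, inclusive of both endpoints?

17

Occurrences land 28·i days after 2014-09-07 for i = 0, 1, 2, …
2014-10-12 is 35 days after the start; 35 ÷ 28 = 1 remainder 7; since the remainder is 7, round up to i = 2. First occurrence in the window: #3 on 2014-11-02 (2×28 = 56 days in).
2016-02-12 is 523 days after the start; 523 ÷ 28 = 18 remainder 19. Last occurrence in the window: #19 on 2016-01-24.
Occurrences #3 through #19: 17 in total.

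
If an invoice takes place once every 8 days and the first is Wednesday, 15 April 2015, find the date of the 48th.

The 48th occurrence is 47 intervals after the first: 47 × 8 = 376 days after 15 April 2015.
April has 30 days — 15 days to the end of April leaves 361.
May has 31 days (330 left).
June has 30 days (300 left).
July has 31 days (269 left).
August has 31 days (238 left).
September has 30 days (208 left).
October has 31 days (177 left).
November has 30 days (147 left).
December has 31 days (116 left).
January has 31 days (85 left).
February has 29 days (56 left).
March has 31 days (25 left).
25 days into April → 25 April 2016.

25 April 2016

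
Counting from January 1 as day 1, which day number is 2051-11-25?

Days in months before November: 31 + 28 + 31 + 30 + 31 + 30 + 31 + 31 + 30 + 31 = 304.
Plus 25 days into November → day 329.

329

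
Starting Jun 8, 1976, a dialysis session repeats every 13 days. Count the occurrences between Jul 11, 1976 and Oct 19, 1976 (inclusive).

8

Occurrences land 13·i days after Jun 8, 1976 for i = 0, 1, 2, …
Jul 11, 1976 is 33 days after the start; 33 ÷ 13 = 2 remainder 7; since the remainder is 7, round up to i = 3. First occurrence in the window: #4 on Jul 17, 1976 (3×13 = 39 days in).
Oct 19, 1976 is 133 days after the start; 133 ÷ 13 = 10 remainder 3. Last occurrence in the window: #11 on Oct 16, 1976.
Occurrences #4 through #11: 8 in total.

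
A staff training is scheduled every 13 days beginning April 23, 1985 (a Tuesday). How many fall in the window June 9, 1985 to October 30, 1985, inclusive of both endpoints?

11

Occurrences land 13·i days after April 23, 1985 for i = 0, 1, 2, …
June 9, 1985 is 47 days after the start; 47 ÷ 13 = 3 remainder 8; since the remainder is 8, round up to i = 4. First occurrence in the window: #5 on June 14, 1985 (4×13 = 52 days in).
October 30, 1985 is 190 days after the start; 190 ÷ 13 = 14 remainder 8. Last occurrence in the window: #15 on October 22, 1985.
Occurrences #5 through #15: 11 in total.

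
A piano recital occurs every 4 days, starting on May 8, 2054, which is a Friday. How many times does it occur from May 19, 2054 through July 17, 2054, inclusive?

Occurrences land 4·i days after May 8, 2054 for i = 0, 1, 2, …
May 19, 2054 is 11 days after the start; 11 ÷ 4 = 2 remainder 3; since the remainder is 3, round up to i = 3. First occurrence in the window: #4 on May 20, 2054 (3×4 = 12 days in).
July 17, 2054 is 70 days after the start; 70 ÷ 4 = 17 remainder 2. Last occurrence in the window: #18 on July 15, 2054.
Occurrences #4 through #18: 15 in total.

15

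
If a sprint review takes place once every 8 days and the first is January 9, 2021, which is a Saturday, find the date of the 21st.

The 21st occurrence is 20 intervals after the first: 20 × 8 = 160 days after January 9, 2021.
January has 31 days — 22 days to the end of January leaves 138.
February has 28 days (110 left).
March has 31 days (79 left).
April has 30 days (49 left).
May has 31 days (18 left).
18 days into June → June 18, 2021.

June 18, 2021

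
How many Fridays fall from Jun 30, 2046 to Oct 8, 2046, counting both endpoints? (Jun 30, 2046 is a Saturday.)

Jun 30, 2046 is a Saturday; the first Friday on or after it is Jul 6, 2046 (6 days later).
From Jul 6, 2046 to Oct 8, 2046: 25 + 31 + 30 + 8 = 94 days (rest of Jul, Aug, Sep, Oct).
94 ÷ 7 = 13 full weeks with remainder 3, so 13 more Fridays after the first → 14.

14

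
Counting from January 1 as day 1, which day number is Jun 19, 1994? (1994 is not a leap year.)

Days in months before Jun: 31 + 28 + 31 + 30 + 31 = 151.
Plus 19 days into Jun → day 170.

170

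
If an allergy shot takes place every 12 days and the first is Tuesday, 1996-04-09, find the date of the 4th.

The 4th occurrence is 3 intervals after the first: 3 × 12 = 36 days after 1996-04-09.
April has 30 days — 21 days to the end of April leaves 15.
15 days into May → 1996-05-15.

1996-05-15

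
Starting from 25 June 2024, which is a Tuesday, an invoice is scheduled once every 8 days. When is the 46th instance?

20 June 2025

The 46th occurrence is 45 intervals after the first: 45 × 8 = 360 days after 25 June 2024.
June has 30 days — 5 days to the end of June leaves 355.
July has 31 days (324 left).
August has 31 days (293 left).
September has 30 days (263 left).
October has 31 days (232 left).
November has 30 days (202 left).
December has 31 days (171 left).
January has 31 days (140 left).
February has 28 days (112 left).
March has 31 days (81 left).
April has 30 days (51 left).
May has 31 days (20 left).
20 days into June → 20 June 2025.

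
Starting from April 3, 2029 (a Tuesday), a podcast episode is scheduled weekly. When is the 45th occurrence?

February 5, 2030

The 45th occurrence is 44 intervals after the first: 44 × 7 = 308 days after April 3, 2029.
April has 30 days — 27 days to the end of April leaves 281.
May has 31 days (250 left).
June has 30 days (220 left).
July has 31 days (189 left).
August has 31 days (158 left).
September has 30 days (128 left).
October has 31 days (97 left).
November has 30 days (67 left).
December has 31 days (36 left).
January has 31 days (5 left).
5 days into February → February 5, 2030.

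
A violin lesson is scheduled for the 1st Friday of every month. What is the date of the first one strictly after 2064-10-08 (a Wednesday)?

October 2064 starts on a Wednesday, so its 1st Friday is 2064-10-03 (2 days in).
That is not after 2064-10-08, so look at November 2064.
November 2064 starts on a Saturday, so its 1st Friday is 2064-11-07 (6 days in).

2064-11-07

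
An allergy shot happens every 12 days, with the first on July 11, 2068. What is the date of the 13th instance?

The 13th occurrence is 12 intervals after the first: 12 × 12 = 144 days after July 11, 2068.
July has 31 days — 20 days to the end of July leaves 124.
August has 31 days (93 left).
September has 30 days (63 left).
October has 31 days (32 left).
November has 30 days (2 left).
2 days into December → December 2, 2068.

December 2, 2068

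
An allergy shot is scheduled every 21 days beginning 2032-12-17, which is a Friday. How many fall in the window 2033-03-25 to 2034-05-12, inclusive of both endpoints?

20

Occurrences land 21·i days after 2032-12-17 for i = 0, 1, 2, …
2033-03-25 is 98 days after the start; 98 ÷ 21 = 4 remainder 14; since the remainder is 14, round up to i = 5. First occurrence in the window: #6 on 2033-04-01 (5×21 = 105 days in).
2034-05-12 is 511 days after the start; 511 ÷ 21 = 24 remainder 7. Last occurrence in the window: #25 on 2034-05-05.
Occurrences #6 through #25: 20 in total.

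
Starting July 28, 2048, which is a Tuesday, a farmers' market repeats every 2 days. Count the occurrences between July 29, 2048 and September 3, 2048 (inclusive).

Occurrences land 2·i days after July 28, 2048 for i = 0, 1, 2, …
July 29, 2048 is 1 day after the start; 1 ÷ 2 = 0 remainder 1; since the remainder is 1, round up to i = 1. First occurrence in the window: #2 on July 30, 2048 (1×2 = 2 days in).
September 3, 2048 is 37 days after the start; 37 ÷ 2 = 18 remainder 1. Last occurrence in the window: #19 on September 2, 2048.
Occurrences #2 through #19: 18 in total.

18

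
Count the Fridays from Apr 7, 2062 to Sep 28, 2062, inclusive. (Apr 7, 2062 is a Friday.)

Apr 7, 2062 is a Friday; the first Friday on or after it is Apr 7, 2062.
From Apr 7, 2062 to Sep 28, 2062: 23 + 31 + 30 + 31 + 31 + 28 = 174 days (rest of Apr, May, Jun, Jul, Aug, Sep).
174 ÷ 7 = 24 full weeks with remainder 6, so 24 more Fridays after the first → 25.

25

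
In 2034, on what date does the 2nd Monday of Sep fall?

Sep 2034 begins on a Friday, so the first Monday is Sep 4 (3 days later).
The 2nd Monday is 1 weeks later: 4 + 7 = 11.

Sep 11, 2034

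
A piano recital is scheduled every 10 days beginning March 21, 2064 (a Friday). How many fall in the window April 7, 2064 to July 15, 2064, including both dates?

Occurrences land 10·i days after March 21, 2064 for i = 0, 1, 2, …
April 7, 2064 is 17 days after the start; 17 ÷ 10 = 1 remainder 7; since the remainder is 7, round up to i = 2. First occurrence in the window: #3 on April 10, 2064 (2×10 = 20 days in).
July 15, 2064 is 116 days after the start; 116 ÷ 10 = 11 remainder 6. Last occurrence in the window: #12 on July 9, 2064.
Occurrences #3 through #12: 10 in total.

10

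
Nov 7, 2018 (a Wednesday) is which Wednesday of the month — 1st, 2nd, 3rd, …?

Day 7 falls in week ⌈7/7⌉ of the month.
Days 1–7 hold the 1st Wednesday, 8–14 the 2nd, 15–21 the 3rd, 22–28 the 4th, 29–31 the 5th.
7 is in the range for the 1st.

1st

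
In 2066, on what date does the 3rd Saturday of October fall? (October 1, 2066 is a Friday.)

16 October 2066

October 2066 begins on a Friday, so the first Saturday is October 2 (1 day later).
The 3rd Saturday is 2 weeks later: 2 + 14 = 16.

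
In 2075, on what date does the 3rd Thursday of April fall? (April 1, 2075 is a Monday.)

18 April 2075

April 2075 begins on a Monday, so the first Thursday is April 4 (3 days later).
The 3rd Thursday is 2 weeks later: 4 + 14 = 18.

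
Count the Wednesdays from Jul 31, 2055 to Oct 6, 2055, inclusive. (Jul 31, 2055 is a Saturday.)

Jul 31, 2055 is a Saturday; the first Wednesday on or after it is Aug 4, 2055 (4 days later).
From Aug 4, 2055 to Oct 6, 2055: 27 + 30 + 6 = 63 days (rest of Aug, Sep, Oct).
63 ÷ 7 = 9 full weeks with remainder 0, so 9 more Wednesdays after the first → 10.

10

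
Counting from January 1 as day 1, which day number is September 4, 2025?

247

Days in months before September: 31 + 28 + 31 + 30 + 31 + 30 + 31 + 31 = 243.
Plus 4 days into September → day 247.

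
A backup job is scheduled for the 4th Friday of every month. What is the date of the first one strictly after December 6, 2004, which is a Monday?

December 2004 starts on a Wednesday; its first Friday is the 3rd, so the 4th Friday is the 24th — December 24, 2004.
December 24, 2004 is after December 6, 2004, so that is the next one.

December 24, 2004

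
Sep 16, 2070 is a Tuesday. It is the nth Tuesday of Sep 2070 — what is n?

3rd

Day 16 falls in week ⌈16/7⌉ of the month.
Days 1–7 hold the 1st Tuesday, 8–14 the 2nd, 15–21 the 3rd, 22–28 the 4th, 29–31 the 5th.
16 is in the range for the 3rd.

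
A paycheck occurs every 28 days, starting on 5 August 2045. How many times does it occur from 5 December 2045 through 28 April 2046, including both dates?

Occurrences land 28·i days after 5 August 2045 for i = 0, 1, 2, …
5 December 2045 is 122 days after the start; 122 ÷ 28 = 4 remainder 10; since the remainder is 10, round up to i = 5. First occurrence in the window: #6 on 23 December 2045 (5×28 = 140 days in).
28 April 2046 is 266 days after the start; 266 ÷ 28 = 9 remainder 14. Last occurrence in the window: #10 on 14 April 2046.
Occurrences #6 through #10: 5 in total.

5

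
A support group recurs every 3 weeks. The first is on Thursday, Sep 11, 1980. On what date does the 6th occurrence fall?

The 6th occurrence is 5 intervals after the first: 5 × 21 = 105 days after Sep 11, 1980.
Sep has 30 days — 19 days to the end of Sep leaves 86.
Oct has 31 days (55 left).
Nov has 30 days (25 left).
25 days into Dec → Dec 25, 1980.

Dec 25, 1980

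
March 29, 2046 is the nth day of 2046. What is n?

88

Days in months before March: 31 + 28 = 59.
Plus 29 days into March → day 88.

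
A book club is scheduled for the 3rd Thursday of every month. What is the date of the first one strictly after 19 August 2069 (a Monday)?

August 2069 starts on a Thursday; its first Thursday is the 1st, so the 3rd Thursday is the 15th — 15 August 2069.
That is not after 19 August 2069, so look at September 2069.
September 2069 starts on a Sunday; its first Thursday is the 5th, so the 3rd Thursday is the 19th — 19 September 2069.

19 September 2069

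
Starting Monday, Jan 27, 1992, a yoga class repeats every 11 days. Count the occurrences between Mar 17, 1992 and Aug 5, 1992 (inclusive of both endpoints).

13

Occurrences land 11·i days after Jan 27, 1992 for i = 0, 1, 2, …
Mar 17, 1992 is 50 days after the start; 50 ÷ 11 = 4 remainder 6; since the remainder is 6, round up to i = 5. First occurrence in the window: #6 on Mar 22, 1992 (5×11 = 55 days in).
Aug 5, 1992 is 191 days after the start; 191 ÷ 11 = 17 remainder 4. Last occurrence in the window: #18 on Aug 1, 1992.
Occurrences #6 through #18: 13 in total.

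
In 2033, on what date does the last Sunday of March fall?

March 2033 begins on a Tuesday, so the first Sunday is March 6 (5 days later).
March 2033 has 31 days. Adding weeks: 6, 13, 20, 27 — the last one ≤ 31 is the 27th.

2033-03-27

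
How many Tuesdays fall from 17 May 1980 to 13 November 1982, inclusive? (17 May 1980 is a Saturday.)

130

17 May 1980 is a Saturday; the first Tuesday on or after it is 20 May 1980 (3 days later).
From 20 May 1980 to 13 November 1982: 225 + 365 + 317 = 907 days (rest of 1980, 1981, to 13 November 1982 in 1982).
907 ÷ 7 = 129 full weeks with remainder 4, so 129 more Tuesdays after the first → 130.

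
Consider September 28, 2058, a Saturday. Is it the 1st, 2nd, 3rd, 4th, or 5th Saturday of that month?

Day 28 falls in week ⌈28/7⌉ of the month.
Days 1–7 hold the 1st Saturday, 8–14 the 2nd, 15–21 the 3rd, 22–28 the 4th, 29–31 the 5th.
28 is in the range for the 4th.

4th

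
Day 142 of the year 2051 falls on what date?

January has 31 days (142 − 31 = 111 remain).
February has 28 days (111 − 28 = 83 remain).
March has 31 days (83 − 31 = 52 remain).
April has 30 days (52 − 30 = 22 remain).
22 into May → May 22.

May 22, 2051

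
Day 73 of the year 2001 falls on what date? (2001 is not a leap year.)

2001-03-14

January has 31 days (73 − 31 = 42 remain).
February has 28 days (42 − 28 = 14 remain).
14 into March → March 14.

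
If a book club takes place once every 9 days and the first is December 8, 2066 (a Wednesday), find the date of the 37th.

October 28, 2067

The 37th occurrence is 36 intervals after the first: 36 × 9 = 324 days after December 8, 2066.
December has 31 days — 23 days to the end of December leaves 301.
January has 31 days (270 left).
February has 28 days (242 left).
March has 31 days (211 left).
April has 30 days (181 left).
May has 31 days (150 left).
June has 30 days (120 left).
July has 31 days (89 left).
August has 31 days (58 left).
September has 30 days (28 left).
28 days into October → October 28, 2067.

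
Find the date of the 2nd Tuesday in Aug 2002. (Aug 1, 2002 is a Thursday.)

Aug 2002 begins on a Thursday, so the first Tuesday is Aug 6 (5 days later).
The 2nd Tuesday is 1 weeks later: 6 + 7 = 13.

Aug 13, 2002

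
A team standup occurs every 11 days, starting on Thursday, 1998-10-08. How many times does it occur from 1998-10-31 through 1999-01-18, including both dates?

Occurrences land 11·i days after 1998-10-08 for i = 0, 1, 2, …
1998-10-31 is 23 days after the start; 23 ÷ 11 = 2 remainder 1; since the remainder is 1, round up to i = 3. First occurrence in the window: #4 on 1998-11-10 (3×11 = 33 days in).
1999-01-18 is 102 days after the start; 102 ÷ 11 = 9 remainder 3. Last occurrence in the window: #10 on 1999-01-15.
Occurrences #4 through #10: 7 in total.

7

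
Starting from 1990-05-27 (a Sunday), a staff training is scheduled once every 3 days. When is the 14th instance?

The 14th occurrence is 13 intervals after the first: 13 × 3 = 39 days after 1990-05-27.
May has 31 days — 4 days to the end of May leaves 35.
June has 30 days (5 left).
5 days into July → 1990-07-05.

1990-07-05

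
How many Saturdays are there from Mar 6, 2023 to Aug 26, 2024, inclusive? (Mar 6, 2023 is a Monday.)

Mar 6, 2023 is a Monday; the first Saturday on or after it is Mar 11, 2023 (5 days later).
From Mar 11, 2023 to Aug 26, 2024: 295 + 239 = 534 days (rest of 2023, to Aug 26, 2024 in 2024).
534 ÷ 7 = 76 full weeks with remainder 2, so 76 more Saturdays after the first → 77.

77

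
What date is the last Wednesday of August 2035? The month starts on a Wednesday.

August 2035 begins on a Wednesday, so the first Wednesday is August 1.
August 2035 has 31 days. Adding weeks: 1, 8, 15, 22, 29 — the last one ≤ 31 is the 29th.

29 August 2035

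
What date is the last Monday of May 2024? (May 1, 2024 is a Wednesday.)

May 2024 begins on a Wednesday, so the first Monday is May 6 (5 days later).
May 2024 has 31 days. Adding weeks: 6, 13, 20, 27 — the last one ≤ 31 is the 27th.

May 27, 2024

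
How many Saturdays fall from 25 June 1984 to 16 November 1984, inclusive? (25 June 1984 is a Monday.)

25 June 1984 is a Monday; the first Saturday on or after it is 30 June 1984 (5 days later).
From 30 June 1984 to 16 November 1984: 0 + 31 + 31 + 30 + 31 + 16 = 139 days (rest of June, July, August, September, October, November).
139 ÷ 7 = 19 full weeks with remainder 6, so 19 more Saturdays after the first → 20.

20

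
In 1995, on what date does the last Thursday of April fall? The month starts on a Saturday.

April 27, 1995

April 1995 begins on a Saturday, so the first Thursday is April 6 (5 days later).
April 1995 has 30 days. Adding weeks: 6, 13, 20, 27 — the last one ≤ 30 is the 27th.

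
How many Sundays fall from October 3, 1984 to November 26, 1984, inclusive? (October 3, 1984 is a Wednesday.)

8

October 3, 1984 is a Wednesday; the first Sunday on or after it is October 7, 1984 (4 days later).
From October 7, 1984 to November 26, 1984: 24 + 26 = 50 days (rest of October, November).
50 ÷ 7 = 7 full weeks with remainder 1, so 7 more Sundays after the first → 8.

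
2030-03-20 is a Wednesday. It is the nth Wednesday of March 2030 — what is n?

Day 20 falls in week ⌈20/7⌉ of the month.
Days 1–7 hold the 1st Wednesday, 8–14 the 2nd, 15–21 the 3rd, 22–28 the 4th, 29–31 the 5th.
20 is in the range for the 3rd.

3rd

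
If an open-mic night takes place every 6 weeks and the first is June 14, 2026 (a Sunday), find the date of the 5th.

The 5th occurrence is 4 intervals after the first: 4 × 42 = 168 days after June 14, 2026.
June has 30 days — 16 days to the end of June leaves 152.
July has 31 days (121 left).
August has 31 days (90 left).
September has 30 days (60 left).
October has 31 days (29 left).
29 days into November → November 29, 2026.

November 29, 2026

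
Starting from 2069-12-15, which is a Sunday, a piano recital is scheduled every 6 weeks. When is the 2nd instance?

2070-01-26

The 2nd occurrence is 1 interval after the first: 1 × 42 = 42 days after 2069-12-15.
December has 31 days — 16 days to the end of December leaves 26.
26 days into January → 2070-01-26.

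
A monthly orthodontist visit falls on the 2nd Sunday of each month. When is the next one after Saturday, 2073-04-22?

2073-05-14

April 2073 starts on a Saturday; its first Sunday is the 2nd, so the 2nd Sunday is the 9th — 2073-04-09.
That is not after 2073-04-22, so look at May 2073.
May 2073 starts on a Monday; its first Sunday is the 7th, so the 2nd Sunday is the 14th — 2073-05-14.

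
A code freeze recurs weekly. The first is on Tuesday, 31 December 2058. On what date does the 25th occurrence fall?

The 25th occurrence is 24 intervals after the first: 24 × 7 = 168 days after 31 December 2058.
December has 31 days — 0 days to the end of December leaves 168.
January has 31 days (137 left).
February has 28 days (109 left).
March has 31 days (78 left).
April has 30 days (48 left).
May has 31 days (17 left).
17 days into June → 17 June 2059.

17 June 2059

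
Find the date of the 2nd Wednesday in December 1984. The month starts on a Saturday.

December 1984 begins on a Saturday, so the first Wednesday is December 5 (4 days later).
The 2nd Wednesday is 1 weeks later: 5 + 7 = 12.

1984-12-12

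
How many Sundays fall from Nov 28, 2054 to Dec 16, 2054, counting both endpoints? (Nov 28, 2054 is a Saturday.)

3

Nov 28, 2054 is a Saturday; the first Sunday on or after it is Nov 29, 2054 (1 day later).
From Nov 29, 2054 to Dec 16, 2054: 1 + 16 = 17 days (rest of Nov, Dec).
17 ÷ 7 = 2 full weeks with remainder 3, so 2 more Sundays after the first → 3.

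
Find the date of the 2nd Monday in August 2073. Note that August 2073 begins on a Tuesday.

August 2073 begins on a Tuesday, so the first Monday is August 7 (6 days later).
The 2nd Monday is 1 weeks later: 7 + 7 = 14.

August 14, 2073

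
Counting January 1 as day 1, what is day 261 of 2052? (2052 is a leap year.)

September 17, 2052

January has 31 days (261 − 31 = 230 remain).
February has 29 days (230 − 29 = 201 remain).
March has 31 days (201 − 31 = 170 remain).
April has 30 days (170 − 30 = 140 remain).
May has 31 days (140 − 31 = 109 remain).
June has 30 days (109 − 30 = 79 remain).
July has 31 days (79 − 31 = 48 remain).
August has 31 days (48 − 31 = 17 remain).
17 into September → September 17.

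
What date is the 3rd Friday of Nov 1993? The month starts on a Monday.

Nov 19, 1993

Nov 1993 begins on a Monday, so the first Friday is Nov 5 (4 days later).
The 3rd Friday is 2 weeks later: 5 + 14 = 19.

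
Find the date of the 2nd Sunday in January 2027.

10 January 2027

The first Sunday of January 2027 is January 3.
The 2nd Sunday is 1 weeks later: 3 + 7 = 10.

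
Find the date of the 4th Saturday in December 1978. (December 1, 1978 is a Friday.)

23 December 1978

December 1978 begins on a Friday, so the first Saturday is December 2 (1 day later).
The 4th Saturday is 3 weeks later: 2 + 21 = 23.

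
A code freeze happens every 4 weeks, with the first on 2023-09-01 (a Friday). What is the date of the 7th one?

2024-02-16

The 7th occurrence is 6 intervals after the first: 6 × 28 = 168 days after 2023-09-01.
September has 30 days — 29 days to the end of September leaves 139.
October has 31 days (108 left).
November has 30 days (78 left).
December has 31 days (47 left).
January has 31 days (16 left).
16 days into February → 2024-02-16.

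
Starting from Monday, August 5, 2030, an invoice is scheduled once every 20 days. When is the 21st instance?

September 9, 2031

The 21st occurrence is 20 intervals after the first: 20 × 20 = 400 days after August 5, 2030.
August has 31 days — 26 days to the end of August leaves 374.
September has 30 days (344 left).
October has 31 days (313 left).
November has 30 days (283 left).
December has 31 days (252 left).
January has 31 days (221 left).
February has 28 days (193 left).
March has 31 days (162 left).
April has 30 days (132 left).
May has 31 days (101 left).
June has 30 days (71 left).
July has 31 days (40 left).
August has 31 days (9 left).
9 days into September → September 9, 2031.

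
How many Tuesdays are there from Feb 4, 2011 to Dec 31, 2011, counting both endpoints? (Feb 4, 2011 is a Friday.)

47

Feb 4, 2011 is a Friday; the first Tuesday on or after it is Feb 8, 2011 (4 days later).
From Feb 8, 2011 to Dec 31, 2011: 20 + 31 + 30 + 31 + 30 + 31 + 31 + 30 + 31 + 30 + 31 = 326 days (rest of Feb, Mar, Apr, May, Jun, Jul, Aug, Sep, Oct, Nov, Dec).
326 ÷ 7 = 46 full weeks with remainder 4, so 46 more Tuesdays after the first → 47.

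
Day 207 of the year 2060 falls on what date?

Jul 25, 2060

Jan has 31 days (207 − 31 = 176 remain).
Feb has 29 days (176 − 29 = 147 remain).
Mar has 31 days (147 − 31 = 116 remain).
Apr has 30 days (116 − 30 = 86 remain).
May has 31 days (86 − 31 = 55 remain).
Jun has 30 days (55 − 30 = 25 remain).
25 into Jul → Jul 25.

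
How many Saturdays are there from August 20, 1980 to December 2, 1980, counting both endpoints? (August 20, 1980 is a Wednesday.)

August 20, 1980 is a Wednesday; the first Saturday on or after it is August 23, 1980 (3 days later).
From August 23, 1980 to December 2, 1980: 8 + 30 + 31 + 30 + 2 = 101 days (rest of August, September, October, November, December).
101 ÷ 7 = 14 full weeks with remainder 3, so 14 more Saturdays after the first → 15.

15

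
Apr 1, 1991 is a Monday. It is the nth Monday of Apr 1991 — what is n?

Day 1 falls in week ⌈1/7⌉ of the month.
Days 1–7 hold the 1st Monday, 8–14 the 2nd, 15–21 the 3rd, 22–28 the 4th, 29–31 the 5th.
1 is in the range for the 1st.

1st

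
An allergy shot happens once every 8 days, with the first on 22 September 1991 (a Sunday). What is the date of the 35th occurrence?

The 35th occurrence is 34 intervals after the first: 34 × 8 = 272 days after 22 September 1991.
September has 30 days — 8 days to the end of September leaves 264.
October has 31 days (233 left).
November has 30 days (203 left).
December has 31 days (172 left).
January has 31 days (141 left).
February has 29 days (112 left).
March has 31 days (81 left).
April has 30 days (51 left).
May has 31 days (20 left).
20 days into June → 20 June 1992.

20 June 1992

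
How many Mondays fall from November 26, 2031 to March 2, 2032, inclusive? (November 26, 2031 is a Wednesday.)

14

November 26, 2031 is a Wednesday; the first Monday on or after it is December 1, 2031 (5 days later).
From December 1, 2031 to March 2, 2032: 30 + 31 + 29 + 2 = 92 days (rest of December, January, February, March).
92 ÷ 7 = 13 full weeks with remainder 1, so 13 more Mondays after the first → 14.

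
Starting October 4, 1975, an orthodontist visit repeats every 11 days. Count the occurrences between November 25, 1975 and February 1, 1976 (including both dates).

6

Occurrences land 11·i days after October 4, 1975 for i = 0, 1, 2, …
November 25, 1975 is 52 days after the start; 52 ÷ 11 = 4 remainder 8; since the remainder is 8, round up to i = 5. First occurrence in the window: #6 on November 28, 1975 (5×11 = 55 days in).
February 1, 1976 is 120 days after the start; 120 ÷ 11 = 10 remainder 10. Last occurrence in the window: #11 on January 22, 1976.
Occurrences #6 through #11: 6 in total.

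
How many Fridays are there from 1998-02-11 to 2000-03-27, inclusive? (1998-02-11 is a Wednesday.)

1998-02-11 is a Wednesday; the first Friday on or after it is 1998-02-13 (2 days later).
From 1998-02-13 to 2000-03-27: 321 + 365 + 87 = 773 days (rest of 1998, 1999, to 2000-03-27 in 2000).
773 ÷ 7 = 110 full weeks with remainder 3, so 110 more Fridays after the first → 111.

111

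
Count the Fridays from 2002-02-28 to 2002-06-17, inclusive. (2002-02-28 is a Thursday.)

16

2002-02-28 is a Thursday; the first Friday on or after it is 2002-03-01 (1 day later).
From 2002-03-01 to 2002-06-17: 30 + 30 + 31 + 17 = 108 days (rest of March, April, May, June).
108 ÷ 7 = 15 full weeks with remainder 3, so 15 more Fridays after the first → 16.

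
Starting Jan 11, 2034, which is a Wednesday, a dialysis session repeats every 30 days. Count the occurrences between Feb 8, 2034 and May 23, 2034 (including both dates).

4

Occurrences land 30·i days after Jan 11, 2034 for i = 0, 1, 2, …
Feb 8, 2034 is 28 days after the start; 28 ÷ 30 = 0 remainder 28; since the remainder is 28, round up to i = 1. First occurrence in the window: #2 on Feb 10, 2034 (1×30 = 30 days in).
May 23, 2034 is 132 days after the start; 132 ÷ 30 = 4 remainder 12. Last occurrence in the window: #5 on May 11, 2034.
Occurrences #2 through #5: 4 in total.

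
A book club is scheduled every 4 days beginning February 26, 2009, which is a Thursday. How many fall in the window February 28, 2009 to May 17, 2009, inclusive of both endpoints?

20

Occurrences land 4·i days after February 26, 2009 for i = 0, 1, 2, …
February 28, 2009 is 2 days after the start; 2 ÷ 4 = 0 remainder 2; since the remainder is 2, round up to i = 1. First occurrence in the window: #2 on March 2, 2009 (1×4 = 4 days in).
May 17, 2009 is 80 days after the start; 80 ÷ 4 = 20 remainder 0. Last occurrence in the window: #21 on May 17, 2009.
Occurrences #2 through #21: 20 in total.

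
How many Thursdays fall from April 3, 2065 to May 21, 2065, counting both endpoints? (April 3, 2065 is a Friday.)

April 3, 2065 is a Friday; the first Thursday on or after it is April 9, 2065 (6 days later).
From April 9, 2065 to May 21, 2065: 21 + 21 = 42 days (rest of April, May).
42 ÷ 7 = 6 full weeks with remainder 0, so 6 more Thursdays after the first → 7.

7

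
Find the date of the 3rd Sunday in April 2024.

April 21, 2024

April 2024 begins on a Monday, so the first Sunday is April 7 (6 days later).
The 3rd Sunday is 2 weeks later: 7 + 14 = 21.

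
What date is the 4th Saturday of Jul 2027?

Jul 24, 2027

Jul 2027 begins on a Thursday, so the first Saturday is Jul 3 (2 days later).
The 4th Saturday is 3 weeks later: 3 + 21 = 24.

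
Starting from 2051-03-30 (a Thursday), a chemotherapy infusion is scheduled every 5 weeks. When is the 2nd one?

2051-05-04

The 2nd occurrence is 1 interval after the first: 1 × 35 = 35 days after 2051-03-30.
March has 31 days — 1 day to the end of March leaves 34.
April has 30 days (4 left).
4 days into May → 2051-05-04.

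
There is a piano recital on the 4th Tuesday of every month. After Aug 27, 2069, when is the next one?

Sep 24, 2069

Aug 2069 starts on a Thursday; its first Tuesday is the 6th, so the 4th Tuesday is the 27th — Aug 27, 2069.
That is not after Aug 27, 2069, so look at Sep 2069.
Sep 2069 starts on a Sunday; its first Tuesday is the 3rd, so the 4th Tuesday is the 24th — Sep 24, 2069.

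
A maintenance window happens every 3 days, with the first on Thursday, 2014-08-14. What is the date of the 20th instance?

2014-10-10

The 20th occurrence is 19 intervals after the first: 19 × 3 = 57 days after 2014-08-14.
August has 31 days — 17 days to the end of August leaves 40.
September has 30 days (10 left).
10 days into October → 2014-10-10.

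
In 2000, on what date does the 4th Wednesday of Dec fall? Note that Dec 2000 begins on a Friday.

Dec 27, 2000

Dec 2000 begins on a Friday, so the first Wednesday is Dec 6 (5 days later).
The 4th Wednesday is 3 weeks later: 6 + 21 = 27.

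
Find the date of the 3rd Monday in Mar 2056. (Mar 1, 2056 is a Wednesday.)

Mar 2056 begins on a Wednesday, so the first Monday is Mar 6 (5 days later).
The 3rd Monday is 2 weeks later: 6 + 14 = 20.

Mar 20, 2056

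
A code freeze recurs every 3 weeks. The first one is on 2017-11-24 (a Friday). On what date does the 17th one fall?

The 17th occurrence is 16 intervals after the first: 16 × 21 = 336 days after 2017-11-24.
November has 30 days — 6 days to the end of November leaves 330.
December has 31 days (299 left).
January has 31 days (268 left).
February has 28 days (240 left).
March has 31 days (209 left).
April has 30 days (179 left).
May has 31 days (148 left).
June has 30 days (118 left).
July has 31 days (87 left).
August has 31 days (56 left).
September has 30 days (26 left).
26 days into October → 2018-10-26.

2018-10-26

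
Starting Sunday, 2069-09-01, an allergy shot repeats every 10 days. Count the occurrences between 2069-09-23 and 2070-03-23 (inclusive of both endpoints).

Occurrences land 10·i days after 2069-09-01 for i = 0, 1, 2, …
2069-09-23 is 22 days after the start; 22 ÷ 10 = 2 remainder 2; since the remainder is 2, round up to i = 3. First occurrence in the window: #4 on 2069-10-01 (3×10 = 30 days in).
2070-03-23 is 203 days after the start; 203 ÷ 10 = 20 remainder 3. Last occurrence in the window: #21 on 2070-03-20.
Occurrences #4 through #21: 18 in total.

18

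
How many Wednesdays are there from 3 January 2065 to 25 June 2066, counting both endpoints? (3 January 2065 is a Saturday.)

3 January 2065 is a Saturday; the first Wednesday on or after it is 7 January 2065 (4 days later).
From 7 January 2065 to 25 June 2066: 358 + 176 = 534 days (rest of 2065, to 25 June 2066 in 2066).
534 ÷ 7 = 76 full weeks with remainder 2, so 76 more Wednesdays after the first → 77.

77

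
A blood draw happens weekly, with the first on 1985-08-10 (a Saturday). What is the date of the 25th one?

1986-01-25

The 25th occurrence is 24 intervals after the first: 24 × 7 = 168 days after 1985-08-10.
August has 31 days — 21 days to the end of August leaves 147.
September has 30 days (117 left).
October has 31 days (86 left).
November has 30 days (56 left).
December has 31 days (25 left).
25 days into January → 1986-01-25.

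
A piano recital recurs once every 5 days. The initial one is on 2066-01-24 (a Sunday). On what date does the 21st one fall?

The 21st occurrence is 20 intervals after the first: 20 × 5 = 100 days after 2066-01-24.
January has 31 days — 7 days to the end of January leaves 93.
February has 28 days (65 left).
March has 31 days (34 left).
April has 30 days (4 left).
4 days into May → 2066-05-04.

2066-05-04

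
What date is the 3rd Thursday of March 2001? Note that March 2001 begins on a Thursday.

March 2001 begins on a Thursday, so the first Thursday is March 1.
The 3rd Thursday is 2 weeks later: 1 + 14 = 15.

March 15, 2001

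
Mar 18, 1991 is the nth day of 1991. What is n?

Days in months before Mar: 31 + 28 = 59.
Plus 18 days into Mar → day 77.

77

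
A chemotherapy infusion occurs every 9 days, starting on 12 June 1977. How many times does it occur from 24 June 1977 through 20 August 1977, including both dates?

Occurrences land 9·i days after 12 June 1977 for i = 0, 1, 2, …
24 June 1977 is 12 days after the start; 12 ÷ 9 = 1 remainder 3; since the remainder is 3, round up to i = 2. First occurrence in the window: #3 on 30 June 1977 (2×9 = 18 days in).
20 August 1977 is 69 days after the start; 69 ÷ 9 = 7 remainder 6. Last occurrence in the window: #8 on 14 August 1977.
Occurrences #3 through #8: 6 in total.

6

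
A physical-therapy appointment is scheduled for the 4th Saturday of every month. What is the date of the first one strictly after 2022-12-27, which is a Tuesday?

2023-01-28

December 2022 starts on a Thursday; its first Saturday is the 3rd, so the 4th Saturday is the 24th — 2022-12-24.
That is not after 2022-12-27, so look at January 2023.
January 2023 starts on a Sunday; its first Saturday is the 7th, so the 4th Saturday is the 28th — 2023-01-28.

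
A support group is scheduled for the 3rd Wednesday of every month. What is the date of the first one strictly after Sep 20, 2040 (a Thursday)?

Oct 17, 2040

Sep 2040 starts on a Saturday; its first Wednesday is the 5th, so the 3rd Wednesday is the 19th — Sep 19, 2040.
That is not after Sep 20, 2040, so look at Oct 2040.
Oct 2040 starts on a Monday; its first Wednesday is the 3rd, so the 3rd Wednesday is the 17th — Oct 17, 2040.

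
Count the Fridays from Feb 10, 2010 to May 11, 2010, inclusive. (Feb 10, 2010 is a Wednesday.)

13

Feb 10, 2010 is a Wednesday; the first Friday on or after it is Feb 12, 2010 (2 days later).
From Feb 12, 2010 to May 11, 2010: 16 + 31 + 30 + 11 = 88 days (rest of Feb, Mar, Apr, May).
88 ÷ 7 = 12 full weeks with remainder 4, so 12 more Fridays after the first → 13.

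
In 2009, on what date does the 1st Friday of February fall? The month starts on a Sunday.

February 2009 begins on a Sunday, so the first Friday is February 6 (5 days later).

6 February 2009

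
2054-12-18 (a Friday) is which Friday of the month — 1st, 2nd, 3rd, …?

3rd

Day 18 falls in week ⌈18/7⌉ of the month.
Days 1–7 hold the 1st Friday, 8–14 the 2nd, 15–21 the 3rd, 22–28 the 4th, 29–31 the 5th.
18 is in the range for the 3rd.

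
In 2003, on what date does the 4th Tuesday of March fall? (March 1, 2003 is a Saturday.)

25 March 2003

March 2003 begins on a Saturday, so the first Tuesday is March 4 (3 days later).
The 4th Tuesday is 3 weeks later: 4 + 21 = 25.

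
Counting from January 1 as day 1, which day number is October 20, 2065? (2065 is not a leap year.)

293

Days in months before October: 31 + 28 + 31 + 30 + 31 + 30 + 31 + 31 + 30 = 273.
Plus 20 days into October → day 293.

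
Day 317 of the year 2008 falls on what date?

November 12, 2008

January has 31 days (317 − 31 = 286 remain).
February has 29 days (286 − 29 = 257 remain).
March has 31 days (257 − 31 = 226 remain).
April has 30 days (226 − 30 = 196 remain).
May has 31 days (196 − 31 = 165 remain).
June has 30 days (165 − 30 = 135 remain).
July has 31 days (135 − 31 = 104 remain).
August has 31 days (104 − 31 = 73 remain).
September has 30 days (73 − 30 = 43 remain).
October has 31 days (43 − 31 = 12 remain).
12 into November → November 12.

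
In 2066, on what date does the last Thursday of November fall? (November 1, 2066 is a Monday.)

25 November 2066

November 2066 begins on a Monday, so the first Thursday is November 4 (3 days later).
November 2066 has 30 days. Adding weeks: 4, 11, 18, 25 — the last one ≤ 30 is the 25th.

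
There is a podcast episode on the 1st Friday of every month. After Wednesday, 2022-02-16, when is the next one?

February 2022 starts on a Tuesday, so its 1st Friday is 2022-02-04 (3 days in).
That is not after 2022-02-16, so look at March 2022.
March 2022 starts on a Tuesday, so its 1st Friday is 2022-03-04 (3 days in).

2022-03-04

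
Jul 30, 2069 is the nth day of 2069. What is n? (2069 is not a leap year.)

Days in months before Jul: 31 + 28 + 31 + 30 + 31 + 30 = 181.
Plus 30 days into Jul → day 211.

211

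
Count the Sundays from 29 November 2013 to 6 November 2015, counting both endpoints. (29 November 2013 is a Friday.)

29 November 2013 is a Friday; the first Sunday on or after it is 1 December 2013 (2 days later).
From 1 December 2013 to 6 November 2015: 30 + 365 + 310 = 705 days (rest of 2013, 2014, to 6 November 2015 in 2015).
705 ÷ 7 = 100 full weeks with remainder 5, so 100 more Sundays after the first → 101.

101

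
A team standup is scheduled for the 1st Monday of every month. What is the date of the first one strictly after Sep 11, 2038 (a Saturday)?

Oct 4, 2038

Sep 2038 starts on a Wednesday, so its 1st Monday is Sep 6, 2038 (5 days in).
That is not after Sep 11, 2038, so look at Oct 2038.
Oct 2038 starts on a Friday, so its 1st Monday is Oct 4, 2038 (3 days in).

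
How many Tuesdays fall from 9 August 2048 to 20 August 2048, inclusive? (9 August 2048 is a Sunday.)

2

9 August 2048 is a Sunday; the first Tuesday on or after it is 11 August 2048 (2 days later).
From 11 August 2048 to 20 August 2048 is 20 − 11 = 9 days.
9 ÷ 7 = 1 full weeks with remainder 2, so 1 more Tuesdays after the first → 2.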